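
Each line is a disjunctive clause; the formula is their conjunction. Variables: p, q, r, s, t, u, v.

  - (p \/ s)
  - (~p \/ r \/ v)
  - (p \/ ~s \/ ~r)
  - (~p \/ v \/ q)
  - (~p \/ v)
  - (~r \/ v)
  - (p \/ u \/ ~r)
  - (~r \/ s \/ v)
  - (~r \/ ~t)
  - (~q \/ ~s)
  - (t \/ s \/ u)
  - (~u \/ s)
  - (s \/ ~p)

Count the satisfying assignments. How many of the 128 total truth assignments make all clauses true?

14

Split on p, then s.
  p=1, s=1: u free; 3 ways for (q,r,t,v) × 2^1 = 6.
  p=1, s=0: a clause becomes empty — 0.
  p=0, s=1: forces q=0; r=0; t, u, v free → 2^3 = 8.
  p=0, s=0: a clause becomes empty — 0.
Total: 6 + 0 + 8 + 0 = 14.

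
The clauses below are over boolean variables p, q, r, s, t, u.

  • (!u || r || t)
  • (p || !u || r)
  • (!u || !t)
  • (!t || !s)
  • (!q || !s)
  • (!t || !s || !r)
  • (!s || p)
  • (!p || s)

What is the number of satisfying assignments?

13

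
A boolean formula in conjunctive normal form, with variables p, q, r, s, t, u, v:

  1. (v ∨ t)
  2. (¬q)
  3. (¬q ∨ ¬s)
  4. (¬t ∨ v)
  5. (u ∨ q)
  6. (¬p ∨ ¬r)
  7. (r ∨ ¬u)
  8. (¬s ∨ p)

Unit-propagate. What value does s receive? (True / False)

Unit clause (¬q) sets q = False.
(u ∨ q) with q = False leaves only u, so u = True.
In (r ∨ ¬u), ¬u is now false; r must hold, so r = True.
(¬p ∨ ¬r) with r = True leaves only ¬p, so p = False.
From (¬s ∨ p) and p = False: s = False.

False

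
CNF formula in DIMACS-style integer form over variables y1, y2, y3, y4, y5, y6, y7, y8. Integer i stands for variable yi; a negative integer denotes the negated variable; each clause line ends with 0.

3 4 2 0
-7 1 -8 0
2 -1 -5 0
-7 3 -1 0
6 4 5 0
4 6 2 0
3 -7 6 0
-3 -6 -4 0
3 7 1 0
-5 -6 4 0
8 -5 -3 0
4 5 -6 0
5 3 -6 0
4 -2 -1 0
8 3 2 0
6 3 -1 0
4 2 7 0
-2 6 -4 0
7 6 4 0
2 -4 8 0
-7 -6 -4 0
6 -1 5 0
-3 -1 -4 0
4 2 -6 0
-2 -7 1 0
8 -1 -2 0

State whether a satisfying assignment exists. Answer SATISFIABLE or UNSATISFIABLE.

SATISFIABLE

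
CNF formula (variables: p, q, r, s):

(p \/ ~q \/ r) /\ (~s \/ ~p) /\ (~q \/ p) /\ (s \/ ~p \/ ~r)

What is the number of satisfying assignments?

6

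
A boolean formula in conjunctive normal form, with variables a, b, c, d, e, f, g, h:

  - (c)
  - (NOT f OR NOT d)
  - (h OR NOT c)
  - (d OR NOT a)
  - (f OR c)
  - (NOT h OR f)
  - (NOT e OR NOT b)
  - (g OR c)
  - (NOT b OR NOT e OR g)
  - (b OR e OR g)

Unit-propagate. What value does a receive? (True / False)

False

(c) is a unit clause: c = True.
(h OR NOT c) with c = True leaves only h, so h = True.
(f OR NOT h) with h = True leaves only f, so f = True.
From (NOT f OR NOT d) and f = True: d = False.
(d OR NOT a) with d = False leaves only NOT a, so a = False.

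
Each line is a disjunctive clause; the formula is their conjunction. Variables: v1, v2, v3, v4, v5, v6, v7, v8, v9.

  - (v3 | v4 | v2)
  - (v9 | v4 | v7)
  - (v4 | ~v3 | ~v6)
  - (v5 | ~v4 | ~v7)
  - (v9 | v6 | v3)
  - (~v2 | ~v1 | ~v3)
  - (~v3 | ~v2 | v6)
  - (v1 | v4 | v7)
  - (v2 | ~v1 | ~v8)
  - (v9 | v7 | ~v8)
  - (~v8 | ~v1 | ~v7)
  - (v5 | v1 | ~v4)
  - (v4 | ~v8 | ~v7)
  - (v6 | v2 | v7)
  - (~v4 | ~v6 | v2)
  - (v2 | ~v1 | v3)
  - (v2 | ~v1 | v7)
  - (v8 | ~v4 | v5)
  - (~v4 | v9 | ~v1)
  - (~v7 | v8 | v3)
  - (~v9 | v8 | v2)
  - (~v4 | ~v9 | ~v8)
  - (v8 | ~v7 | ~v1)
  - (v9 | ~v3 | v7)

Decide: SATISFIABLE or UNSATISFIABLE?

v5 occurs only positively in the remaining clauses — set v5 = True.
Set v1 = False and propagate.
The remaining clauses are satisfied by v2 = True, v3 = False, v4 = True, v6 = True, v7 = True, v8 = True, v9 = False.
Every clause has at least one true literal under this assignment.
So v1=F, v2=T, v3=F, v4=T, v5=T, v6=T, v7=T, v8=T, v9=F is a satisfying assignment.

SATISFIABLE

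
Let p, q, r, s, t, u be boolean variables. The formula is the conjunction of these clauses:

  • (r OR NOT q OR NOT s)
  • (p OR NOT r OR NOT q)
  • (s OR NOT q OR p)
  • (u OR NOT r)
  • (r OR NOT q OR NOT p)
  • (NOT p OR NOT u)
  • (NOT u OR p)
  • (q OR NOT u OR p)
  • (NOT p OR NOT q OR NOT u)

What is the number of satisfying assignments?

8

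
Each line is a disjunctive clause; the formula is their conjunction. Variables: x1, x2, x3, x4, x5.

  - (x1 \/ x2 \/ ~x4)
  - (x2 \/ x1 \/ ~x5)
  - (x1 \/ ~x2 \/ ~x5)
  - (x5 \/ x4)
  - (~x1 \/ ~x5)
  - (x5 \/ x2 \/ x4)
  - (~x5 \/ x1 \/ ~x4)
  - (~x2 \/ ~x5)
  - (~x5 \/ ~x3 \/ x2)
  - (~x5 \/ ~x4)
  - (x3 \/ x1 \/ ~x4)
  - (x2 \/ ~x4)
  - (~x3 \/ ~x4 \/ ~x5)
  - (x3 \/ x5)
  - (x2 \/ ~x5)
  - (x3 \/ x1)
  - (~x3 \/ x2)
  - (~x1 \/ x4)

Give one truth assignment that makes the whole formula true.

x1 = True, x2 = True, x3 = True, x4 = True, x5 = False

Check each clause:
  1. (~x4 \/ x2 \/ x1) — x1 is true.
  2. (x1 \/ ~x5 \/ x2) — x1 is true.
  3. (~x2 \/ ~x5 \/ x1) — x1 is true.
  4. (x5 \/ x4) — x4 is true.
  5. (~x1 \/ ~x5) — ~x5 is true.
  6. (x4 \/ x5 \/ x2) — x2 is true.
  7. (x1 \/ ~x5 \/ ~x4) — x1 is true.
  8. (~x2 \/ ~x5) — ~x5 is true.
  9. (~x5 \/ x2 \/ ~x3) — x2 is true.
  10. (~x4 \/ ~x5) — ~x5 is true.
  11. (x1 \/ ~x4 \/ x3) — x1 is true.
  12. (x2 \/ ~x4) — x2 is true.
  13. (~x5 \/ ~x3 \/ ~x4) — ~x5 is true.
  14. (x3 \/ x5) — x3 is true.
  15. (~x5 \/ x2) — x2 is true.
  16. (x3 \/ x1) — x1 is true.
  17. (~x3 \/ x2) — x2 is true.
  18. (x4 \/ ~x1) — x4 is true.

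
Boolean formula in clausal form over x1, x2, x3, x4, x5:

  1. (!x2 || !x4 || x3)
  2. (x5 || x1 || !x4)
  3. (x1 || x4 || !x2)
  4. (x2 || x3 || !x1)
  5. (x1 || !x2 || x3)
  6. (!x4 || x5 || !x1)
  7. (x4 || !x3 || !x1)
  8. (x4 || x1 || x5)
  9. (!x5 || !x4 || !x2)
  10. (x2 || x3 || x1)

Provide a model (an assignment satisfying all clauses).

x1 = False  x2 = False  x3 = True  x4 = False  x5 = True

Try x1 = False.
Set x2 = False and propagate.
  then x3 is forced to True.
The remaining clauses are satisfied by x4 = False, x5 = True.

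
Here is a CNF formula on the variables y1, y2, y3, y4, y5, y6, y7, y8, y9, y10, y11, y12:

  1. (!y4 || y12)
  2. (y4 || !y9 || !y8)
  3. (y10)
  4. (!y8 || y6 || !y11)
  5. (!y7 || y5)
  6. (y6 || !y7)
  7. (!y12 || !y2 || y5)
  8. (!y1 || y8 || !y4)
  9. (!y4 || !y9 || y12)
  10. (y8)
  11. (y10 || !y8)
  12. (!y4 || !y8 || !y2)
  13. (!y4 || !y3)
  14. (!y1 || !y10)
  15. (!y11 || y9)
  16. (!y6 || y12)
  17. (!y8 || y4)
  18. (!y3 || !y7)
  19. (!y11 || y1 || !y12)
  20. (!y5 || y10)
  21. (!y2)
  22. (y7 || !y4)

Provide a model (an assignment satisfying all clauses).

y1=False, y2=False, y3=False, y4=True, y5=True, y6=True, y7=True, y8=True, y9=False, y10=True, y11=False, y12=True

Check each clause:
  1. (!y4 || y12) — y12 is true.
  2. (!y8 || !y9 || y4) — y4 is true.
  3. (y10) — y10 is true.
  4. (!y11 || !y8 || y6) — !y11 is true.
  5. (!y7 || y5) — y5 is true.
  6. (!y7 || y6) — y6 is true.
  7. (!y12 || y5 || !y2) — y5 is true.
  8. (!y4 || !y1 || y8) — y8 is true.
  9. (!y9 || !y4 || y12) — y12 is true.
  10. (y8) — y8 is true.
  11. (y10 || !y8) — y10 is true.
  12. (!y4 || !y8 || !y2) — !y2 is true.
  13. (!y3 || !y4) — !y3 is true.
  14. (!y1 || !y10) — !y1 is true.
  15. (y9 || !y11) — !y11 is true.
  16. (!y6 || y12) — y12 is true.
  17. (!y8 || y4) — y4 is true.
  18. (!y7 || !y3) — !y3 is true.
  19. (y1 || !y12 || !y11) — !y11 is true.
  20. (y10 || !y5) — y10 is true.
  21. (!y2) — !y2 is true.
  22. (!y4 || y7) — y7 is true.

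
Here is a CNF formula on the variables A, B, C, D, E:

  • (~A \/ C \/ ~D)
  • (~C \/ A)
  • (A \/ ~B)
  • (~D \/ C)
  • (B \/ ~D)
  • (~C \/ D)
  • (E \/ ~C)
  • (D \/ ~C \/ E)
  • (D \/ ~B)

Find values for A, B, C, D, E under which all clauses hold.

A=F  B=F  C=F  D=F  E=T

Pure literal: E appears only positively; assign E = True.
Branch on A: take A = False.
  then C is forced to False.
  then B is forced to False.
  then D is forced to False.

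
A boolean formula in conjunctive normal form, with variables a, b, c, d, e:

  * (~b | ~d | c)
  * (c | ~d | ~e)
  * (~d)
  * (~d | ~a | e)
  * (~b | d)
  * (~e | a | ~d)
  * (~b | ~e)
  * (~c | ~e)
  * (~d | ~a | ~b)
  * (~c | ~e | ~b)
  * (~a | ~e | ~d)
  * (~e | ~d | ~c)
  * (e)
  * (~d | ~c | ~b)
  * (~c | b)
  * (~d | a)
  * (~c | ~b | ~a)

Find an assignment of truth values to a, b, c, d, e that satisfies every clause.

a=0, b=0, c=0, d=0, e=1

Check each clause:
  1. (~b | ~d | c) — ~d is true.
  2. (c | ~e | ~d) — ~d is true.
  3. (~d) — ~d is true.
  4. (~a | e | ~d) — ~d is true.
  5. (~b | d) — ~b is true.
  6. (~d | ~e | a) — ~d is true.
  7. (~e | ~b) — ~b is true.
  8. (~e | ~c) — ~c is true.
  9. (~a | ~d | ~b) — ~d is true.
  10. (~e | ~c | ~b) — ~c is true.
  11. (~e | ~d | ~a) — ~d is true.
  12. (~e | ~c | ~d) — ~d is true.
  13. (e) — e is true.
  14. (~b | ~d | ~c) — ~d is true.
  15. (~c | b) — ~c is true.
  16. (a | ~d) — ~d is true.
  17. (~a | ~b | ~c) — ~c is true.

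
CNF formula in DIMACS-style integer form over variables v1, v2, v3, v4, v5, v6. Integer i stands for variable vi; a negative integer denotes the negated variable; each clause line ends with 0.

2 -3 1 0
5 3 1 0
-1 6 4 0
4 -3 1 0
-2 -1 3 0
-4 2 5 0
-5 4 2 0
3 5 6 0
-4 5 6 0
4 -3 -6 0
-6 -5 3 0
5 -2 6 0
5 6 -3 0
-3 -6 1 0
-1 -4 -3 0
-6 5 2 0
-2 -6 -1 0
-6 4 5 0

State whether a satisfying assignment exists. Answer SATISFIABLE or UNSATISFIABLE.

Try v1 = False.
For the remaining variables, v2 = True, v3 = False, v4 = False, v5 = True, v6 = False works.
Every clause has at least one true literal under this assignment.
So v1=False, v2=True, v3=False, v4=False, v5=True, v6=False is a satisfying assignment.

SATISFIABLE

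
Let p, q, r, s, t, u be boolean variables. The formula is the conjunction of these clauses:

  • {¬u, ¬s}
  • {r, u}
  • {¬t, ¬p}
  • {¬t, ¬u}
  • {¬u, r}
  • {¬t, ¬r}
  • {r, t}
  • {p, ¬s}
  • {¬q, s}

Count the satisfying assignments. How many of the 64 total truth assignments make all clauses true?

6

The models are:
  p=0 q=0 r=1 s=0 t=0 u=0
  p=0 q=0 r=1 s=0 t=0 u=1
  p=1 q=0 r=1 s=0 t=0 u=0
  p=1 q=0 r=1 s=0 t=0 u=1
  p=1 q=0 r=1 s=1 t=0 u=0
  p=1 q=1 r=1 s=1 t=0 u=0
That's 6 in total.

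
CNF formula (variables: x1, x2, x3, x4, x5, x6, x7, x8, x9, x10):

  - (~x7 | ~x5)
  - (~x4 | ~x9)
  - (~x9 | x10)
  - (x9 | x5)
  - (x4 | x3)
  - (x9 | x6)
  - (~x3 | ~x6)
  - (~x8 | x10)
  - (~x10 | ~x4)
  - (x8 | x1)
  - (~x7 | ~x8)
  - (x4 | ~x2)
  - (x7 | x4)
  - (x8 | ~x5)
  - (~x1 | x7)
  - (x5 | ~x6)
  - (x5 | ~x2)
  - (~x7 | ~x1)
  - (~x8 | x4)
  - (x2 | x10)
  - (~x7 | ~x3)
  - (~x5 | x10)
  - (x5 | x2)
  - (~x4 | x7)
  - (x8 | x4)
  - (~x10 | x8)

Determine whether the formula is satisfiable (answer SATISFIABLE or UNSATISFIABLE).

UNSATISFIABLE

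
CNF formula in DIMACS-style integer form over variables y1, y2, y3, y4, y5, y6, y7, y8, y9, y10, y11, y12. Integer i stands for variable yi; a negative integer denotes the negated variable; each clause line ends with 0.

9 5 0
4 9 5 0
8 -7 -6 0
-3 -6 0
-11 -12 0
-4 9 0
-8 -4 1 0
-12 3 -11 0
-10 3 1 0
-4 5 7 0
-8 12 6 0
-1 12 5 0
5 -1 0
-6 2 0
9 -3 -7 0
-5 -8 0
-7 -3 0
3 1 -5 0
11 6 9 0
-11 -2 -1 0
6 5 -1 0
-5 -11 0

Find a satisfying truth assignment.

y1 = T, y2 = F, y3 = F, y4 = T, y5 = T, y6 = F, y7 = T, y8 = F, y9 = T, y10 = T, y11 = F, y12 = T

Pure literal: y9 appears only positively; assign y9 = True.
Set y1 = True and propagate.
  then y5 is forced to True.
  then y8 is forced to False.
  then y11 is forced to False.
The remaining clauses are satisfied by y2 = False, y3 = False, y4 = True, y6 = False, y7 = True, y10 = True, y12 = True.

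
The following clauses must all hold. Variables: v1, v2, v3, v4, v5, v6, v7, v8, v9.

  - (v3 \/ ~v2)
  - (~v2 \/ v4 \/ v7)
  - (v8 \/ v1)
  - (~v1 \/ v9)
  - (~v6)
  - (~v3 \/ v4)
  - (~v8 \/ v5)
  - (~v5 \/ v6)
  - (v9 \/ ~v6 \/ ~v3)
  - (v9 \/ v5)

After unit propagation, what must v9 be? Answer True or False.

True

Unit clause (~v6) sets v6 = False.
(~v5 \/ v6) with v6 = False leaves only ~v5, so v5 = False.
(v5 \/ ~v8) with v5 = False leaves only ~v8, so v8 = False.
(v1 \/ v8): since v8 = False, the clause reduces to (v1). v1 = True.
From (v9 \/ ~v1) and v1 = True: v9 = True.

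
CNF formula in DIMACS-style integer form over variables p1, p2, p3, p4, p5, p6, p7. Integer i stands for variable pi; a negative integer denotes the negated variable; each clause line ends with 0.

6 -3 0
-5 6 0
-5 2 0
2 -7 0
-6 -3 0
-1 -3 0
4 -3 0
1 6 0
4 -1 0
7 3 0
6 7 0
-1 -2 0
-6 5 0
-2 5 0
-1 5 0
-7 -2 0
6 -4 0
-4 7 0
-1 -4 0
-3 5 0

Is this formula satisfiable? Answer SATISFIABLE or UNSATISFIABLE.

p6 = True:
  propagation gives p3=False, p7=True, p2=True; an empty clause results — contradiction.
p6 = False:
  propagation gives p3=False, p5=False, p1=True; an empty clause results — contradiction.
Every branch closes, so no satisfying assignment exists.

UNSATISFIABLE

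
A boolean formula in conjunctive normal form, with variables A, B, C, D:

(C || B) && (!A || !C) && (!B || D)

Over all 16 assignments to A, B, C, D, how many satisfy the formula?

5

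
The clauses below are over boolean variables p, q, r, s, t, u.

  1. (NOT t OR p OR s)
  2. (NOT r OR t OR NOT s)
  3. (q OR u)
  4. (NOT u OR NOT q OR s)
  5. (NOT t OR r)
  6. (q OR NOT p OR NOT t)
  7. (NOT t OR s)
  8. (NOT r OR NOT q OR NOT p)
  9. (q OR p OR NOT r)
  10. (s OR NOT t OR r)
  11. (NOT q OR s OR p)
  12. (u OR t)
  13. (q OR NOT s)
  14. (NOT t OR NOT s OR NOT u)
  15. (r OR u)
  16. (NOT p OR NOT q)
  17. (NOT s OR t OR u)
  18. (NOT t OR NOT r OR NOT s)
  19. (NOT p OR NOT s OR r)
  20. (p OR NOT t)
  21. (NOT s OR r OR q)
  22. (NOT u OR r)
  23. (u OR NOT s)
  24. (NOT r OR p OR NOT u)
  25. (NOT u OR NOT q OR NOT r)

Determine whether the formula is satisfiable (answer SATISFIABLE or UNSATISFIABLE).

SATISFIABLE

Try p = True.
  then q is forced to False.
  then u is forced to True.
  then t is forced to False.
  then s is forced to False.
  then r is forced to True.
Every clause has at least one true literal under this assignment.
So p = 1, q = 0, r = 1, s = 0, t = 0, u = 1 is a satisfying assignment.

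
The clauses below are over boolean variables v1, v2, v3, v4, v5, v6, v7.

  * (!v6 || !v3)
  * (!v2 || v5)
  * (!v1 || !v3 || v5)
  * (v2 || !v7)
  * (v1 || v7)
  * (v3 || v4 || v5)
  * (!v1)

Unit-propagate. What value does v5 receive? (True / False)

(!v1) stands alone — v1 = False.
From (v1 || v7) and v1 = False: v7 = True.
(!v7 || v2): since v7 = True, the clause reduces to (v2). v2 = True.
In (!v2 || v5), !v2 is now false; v5 must hold, so v5 = True.

True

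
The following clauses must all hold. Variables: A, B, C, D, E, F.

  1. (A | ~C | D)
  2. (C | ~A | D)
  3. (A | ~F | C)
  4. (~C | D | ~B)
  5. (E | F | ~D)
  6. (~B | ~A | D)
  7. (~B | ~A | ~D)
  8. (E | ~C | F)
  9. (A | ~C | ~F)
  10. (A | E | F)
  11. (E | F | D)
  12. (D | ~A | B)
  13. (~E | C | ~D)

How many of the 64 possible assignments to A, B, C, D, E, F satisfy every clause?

8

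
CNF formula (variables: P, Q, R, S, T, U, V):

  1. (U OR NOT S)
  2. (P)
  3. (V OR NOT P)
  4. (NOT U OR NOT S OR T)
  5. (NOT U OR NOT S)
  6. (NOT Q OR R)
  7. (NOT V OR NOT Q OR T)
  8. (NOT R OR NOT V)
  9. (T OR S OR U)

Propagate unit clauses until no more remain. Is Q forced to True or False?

Unit clause (P) sets P = True.
(NOT P OR V) with P = True leaves only V, so V = True.
(NOT V OR NOT R): since V = True, the clause reduces to (NOT R). R = False.
From (R OR NOT Q) and R = False: Q = False.

False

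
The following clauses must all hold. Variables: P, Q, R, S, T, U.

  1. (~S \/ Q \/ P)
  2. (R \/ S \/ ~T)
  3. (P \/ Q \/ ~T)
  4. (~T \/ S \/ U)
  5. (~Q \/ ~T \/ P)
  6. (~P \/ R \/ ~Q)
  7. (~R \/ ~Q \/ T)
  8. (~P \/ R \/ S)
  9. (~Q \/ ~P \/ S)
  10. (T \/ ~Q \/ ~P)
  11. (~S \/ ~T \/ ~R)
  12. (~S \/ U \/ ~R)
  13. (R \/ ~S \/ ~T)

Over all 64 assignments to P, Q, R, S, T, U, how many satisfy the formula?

Case analysis on S and T:
  S=1, T=1: a clause becomes empty — 0.
  S=1, T=0: 5 of the 16 assignments to (P,Q,R,U) work.
  S=0, T=1: remaining (P,Q,R,U) ∈ {(1,0,1,1)} — 1.
  S=0, T=0: U free; 4 ways for (P,Q,R) × 2^1 = 8.
Total: 0 + 5 + 1 + 8 = 14.

14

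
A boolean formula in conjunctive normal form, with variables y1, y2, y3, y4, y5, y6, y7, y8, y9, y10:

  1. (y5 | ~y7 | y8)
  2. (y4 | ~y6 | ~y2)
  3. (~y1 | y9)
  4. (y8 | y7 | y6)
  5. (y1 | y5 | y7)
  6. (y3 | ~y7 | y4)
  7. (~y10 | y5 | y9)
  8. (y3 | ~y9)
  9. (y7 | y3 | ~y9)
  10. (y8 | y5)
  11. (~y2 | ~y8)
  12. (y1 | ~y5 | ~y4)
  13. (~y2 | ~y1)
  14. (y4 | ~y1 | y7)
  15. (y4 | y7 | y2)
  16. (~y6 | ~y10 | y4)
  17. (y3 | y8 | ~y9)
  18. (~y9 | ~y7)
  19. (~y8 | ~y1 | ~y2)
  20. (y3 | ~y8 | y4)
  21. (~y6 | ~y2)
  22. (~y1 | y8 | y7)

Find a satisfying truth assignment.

y1 = True, y2 = False, y3 = True, y4 = True, y5 = True, y6 = True, y7 = False, y8 = True, y9 = True, y10 = True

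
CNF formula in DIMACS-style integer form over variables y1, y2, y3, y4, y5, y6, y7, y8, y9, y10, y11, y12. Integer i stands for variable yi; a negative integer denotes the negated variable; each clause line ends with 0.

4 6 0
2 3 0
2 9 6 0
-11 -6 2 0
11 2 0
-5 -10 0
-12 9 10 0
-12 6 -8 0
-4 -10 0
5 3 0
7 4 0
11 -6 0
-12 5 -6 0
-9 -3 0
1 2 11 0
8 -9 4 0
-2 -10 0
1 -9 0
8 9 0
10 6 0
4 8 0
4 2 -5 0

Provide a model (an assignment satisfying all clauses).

y1=True, y2=True, y3=True, y4=True, y5=True, y6=True, y7=True, y8=True, y9=False, y10=False, y11=True, y12=False

Pure literal: y1 appears only positively; assign y1 = True.
y7 occurs only positively in the remaining clauses — set y7 = True.
Try y2 = True.
  then y10 is forced to False.
  then y6 is forced to True.
  then y11 is forced to True.
Set y3 = True and propagate.
  then y9 is forced to False.
  then y12 is forced to False.
  then y8 is forced to True.
y4, y5 are now unconstrained; take y4 = True, y5 = True.
Every clause has at least one true literal under this assignment.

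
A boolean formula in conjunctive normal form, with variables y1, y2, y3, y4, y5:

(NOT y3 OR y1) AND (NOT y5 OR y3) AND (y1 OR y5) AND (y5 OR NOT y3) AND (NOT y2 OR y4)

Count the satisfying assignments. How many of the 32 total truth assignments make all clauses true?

6

The models are:
  y1=1 y2=0 y3=0 y4=0 y5=0
  y1=1 y2=0 y3=0 y4=1 y5=0
  y1=1 y2=0 y3=1 y4=0 y5=1
  y1=1 y2=0 y3=1 y4=1 y5=1
  y1=1 y2=1 y3=0 y4=1 y5=0
  y1=1 y2=1 y3=1 y4=1 y5=1
Count: 6.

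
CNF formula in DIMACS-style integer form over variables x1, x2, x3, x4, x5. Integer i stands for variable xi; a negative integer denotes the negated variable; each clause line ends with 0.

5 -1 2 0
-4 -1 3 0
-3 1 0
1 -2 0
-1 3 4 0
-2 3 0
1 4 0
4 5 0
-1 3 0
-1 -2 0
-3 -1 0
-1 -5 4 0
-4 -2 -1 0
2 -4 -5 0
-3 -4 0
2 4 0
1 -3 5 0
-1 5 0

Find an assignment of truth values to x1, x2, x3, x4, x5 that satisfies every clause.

x1 = F  x2 = F  x3 = F  x4 = T  x5 = F

Check each clause:
  1. (~x1 \/ x5 \/ x2) — ~x1 is true.
  2. (~x1 \/ ~x4 \/ x3) — ~x1 is true.
  3. (~x3 \/ x1) — ~x3 is true.
  4. (x1 \/ ~x2) — ~x2 is true.
  5. (x4 \/ ~x1 \/ x3) — x4 is true.
  6. (~x2 \/ x3) — ~x2 is true.
  7. (x1 \/ x4) — x4 is true.
  8. (x4 \/ x5) — x4 is true.
  9. (x3 \/ ~x1) — ~x1 is true.
  10. (~x1 \/ ~x2) — ~x2 is true.
  11. (~x1 \/ ~x3) — ~x3 is true.
  12. (x4 \/ ~x5 \/ ~x1) — ~x5 is true.
  13. (~x4 \/ ~x1 \/ ~x2) — ~x2 is true.
  14. (x2 \/ ~x5 \/ ~x4) — ~x5 is true.
  15. (~x4 \/ ~x3) — ~x3 is true.
  16. (x2 \/ x4) — x4 is true.
  17. (x5 \/ ~x3 \/ x1) — ~x3 is true.
  18. (x5 \/ ~x1) — ~x1 is true.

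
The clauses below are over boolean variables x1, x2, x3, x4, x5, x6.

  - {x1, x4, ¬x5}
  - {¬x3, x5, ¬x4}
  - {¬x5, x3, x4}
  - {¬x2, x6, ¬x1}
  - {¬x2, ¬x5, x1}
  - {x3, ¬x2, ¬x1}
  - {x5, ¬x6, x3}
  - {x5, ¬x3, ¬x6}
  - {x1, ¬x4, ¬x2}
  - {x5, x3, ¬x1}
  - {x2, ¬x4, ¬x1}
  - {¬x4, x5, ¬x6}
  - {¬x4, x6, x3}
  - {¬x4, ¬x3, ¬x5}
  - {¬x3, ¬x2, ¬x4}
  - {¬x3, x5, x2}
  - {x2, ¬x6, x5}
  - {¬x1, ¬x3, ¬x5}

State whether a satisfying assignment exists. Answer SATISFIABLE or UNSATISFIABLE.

SATISFIABLE

Set x1 = False and propagate.
Try x2 = True.
  then x5 is forced to False.
  then x4 is forced to False.
For the remaining variables, x3 = False, x6 = False works.
So x1 = False, x2 = True, x3 = False, x4 = False, x5 = False, x6 = False is a satisfying assignment.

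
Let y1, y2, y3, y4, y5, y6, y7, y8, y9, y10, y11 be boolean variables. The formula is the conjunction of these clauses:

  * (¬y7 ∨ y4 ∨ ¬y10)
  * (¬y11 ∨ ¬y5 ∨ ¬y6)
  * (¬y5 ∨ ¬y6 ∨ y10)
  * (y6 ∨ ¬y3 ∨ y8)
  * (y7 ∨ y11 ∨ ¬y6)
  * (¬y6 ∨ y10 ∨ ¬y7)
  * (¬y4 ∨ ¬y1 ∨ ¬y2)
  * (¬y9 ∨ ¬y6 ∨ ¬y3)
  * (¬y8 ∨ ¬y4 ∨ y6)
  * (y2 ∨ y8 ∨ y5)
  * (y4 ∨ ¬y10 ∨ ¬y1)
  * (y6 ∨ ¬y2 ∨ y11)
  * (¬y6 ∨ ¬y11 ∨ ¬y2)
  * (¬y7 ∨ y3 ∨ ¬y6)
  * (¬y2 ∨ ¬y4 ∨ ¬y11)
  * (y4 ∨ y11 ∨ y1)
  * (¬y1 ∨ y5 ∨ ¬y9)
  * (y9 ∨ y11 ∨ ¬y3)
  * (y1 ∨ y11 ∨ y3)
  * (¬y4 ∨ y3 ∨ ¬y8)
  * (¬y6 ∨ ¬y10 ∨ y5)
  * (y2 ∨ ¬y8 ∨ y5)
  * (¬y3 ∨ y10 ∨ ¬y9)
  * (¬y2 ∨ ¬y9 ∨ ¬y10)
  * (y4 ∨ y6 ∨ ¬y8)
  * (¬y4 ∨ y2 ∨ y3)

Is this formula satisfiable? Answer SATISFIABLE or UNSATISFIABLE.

SATISFIABLE

Try y1 = False.
Branch on y2: take y2 = True.
Set y3 = False and propagate.
  then y11 is forced to True.
  then y6 is forced to False.
  then y4 is forced to False.
  then y8 is forced to False.
The remaining clauses are satisfied by y5 = True, y7 = True, y9 = False, y10 = False.
So y1=F, y2=T, y3=F, y4=F, y5=T, y6=F, y7=T, y8=F, y9=F, y10=F, y11=T is a satisfying assignment.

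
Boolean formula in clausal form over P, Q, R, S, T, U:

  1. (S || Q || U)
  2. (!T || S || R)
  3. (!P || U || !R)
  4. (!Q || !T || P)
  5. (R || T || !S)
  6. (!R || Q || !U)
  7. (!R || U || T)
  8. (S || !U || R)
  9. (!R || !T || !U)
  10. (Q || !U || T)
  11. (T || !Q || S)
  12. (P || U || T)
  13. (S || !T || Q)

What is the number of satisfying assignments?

Case analysis on T and U:
  T=T, U=T: remaining (P,Q,R,S) ∈ {(F,F,F,T); (T,F,F,T); (T,T,F,T)} — 3.
  T=T, U=F: remaining (P,Q,R,S) ∈ {(F,F,F,T); (F,F,T,T); (T,F,F,T); (T,T,F,T)} — 4.
  T=F, U=T: remaining (P,Q,R,S) ∈ {(F,T,T,T); (T,T,T,T)} — 2.
  T=F, U=F: a clause becomes empty — 0.
Total: 3 + 4 + 2 + 0 = 9.

9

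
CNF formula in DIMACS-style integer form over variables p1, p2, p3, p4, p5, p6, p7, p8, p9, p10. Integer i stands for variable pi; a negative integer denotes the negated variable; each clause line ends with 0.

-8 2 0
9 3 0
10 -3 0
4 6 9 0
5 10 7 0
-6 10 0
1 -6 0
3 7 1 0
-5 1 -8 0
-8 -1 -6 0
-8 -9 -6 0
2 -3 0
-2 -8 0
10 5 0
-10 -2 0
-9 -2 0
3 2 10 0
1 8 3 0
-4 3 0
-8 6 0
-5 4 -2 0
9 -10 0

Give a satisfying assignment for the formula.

Set p1 = True and propagate.
Branch on p2: take p2 = False.
  then p8 is forced to False.
  then p3 is forced to False.
  then p9 is forced to True.
  then p10 is forced to True.
  then p4 is forced to False.
p5, p6, p7 are now unconstrained; take p5 = False, p6 = True, p7 = False.

p1=T, p2=F, p3=F, p4=F, p5=F, p6=T, p7=F, p8=F, p9=T, p10=T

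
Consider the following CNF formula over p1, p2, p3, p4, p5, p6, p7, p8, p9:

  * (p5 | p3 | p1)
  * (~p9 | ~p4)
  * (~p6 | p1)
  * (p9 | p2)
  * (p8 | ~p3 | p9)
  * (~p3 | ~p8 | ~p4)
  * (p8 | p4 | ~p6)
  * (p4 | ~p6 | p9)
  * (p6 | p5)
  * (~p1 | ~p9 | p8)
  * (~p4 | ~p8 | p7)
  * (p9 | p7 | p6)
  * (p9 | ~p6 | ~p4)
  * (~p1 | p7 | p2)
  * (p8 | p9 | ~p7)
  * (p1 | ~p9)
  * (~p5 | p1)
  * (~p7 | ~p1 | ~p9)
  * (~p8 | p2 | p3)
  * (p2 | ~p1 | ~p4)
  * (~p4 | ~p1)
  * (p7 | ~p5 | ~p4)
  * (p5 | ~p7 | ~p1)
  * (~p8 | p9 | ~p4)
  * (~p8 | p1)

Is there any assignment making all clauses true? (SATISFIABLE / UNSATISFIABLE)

SATISFIABLE

p2 occurs only positively in the remaining clauses — set p2 = True.
Set p1 = True and propagate.
  then p4 is forced to False.
Branch on p3: take p3 = False.
For the remaining variables, p5 = True, p6 = True, p7 = False, p8 = True, p9 = True works.
Every clause has at least one true literal under this assignment.
So p1=T  p2=T  p3=F  p4=F  p5=T  p6=T  p7=F  p8=T  p9=T is a satisfying assignment.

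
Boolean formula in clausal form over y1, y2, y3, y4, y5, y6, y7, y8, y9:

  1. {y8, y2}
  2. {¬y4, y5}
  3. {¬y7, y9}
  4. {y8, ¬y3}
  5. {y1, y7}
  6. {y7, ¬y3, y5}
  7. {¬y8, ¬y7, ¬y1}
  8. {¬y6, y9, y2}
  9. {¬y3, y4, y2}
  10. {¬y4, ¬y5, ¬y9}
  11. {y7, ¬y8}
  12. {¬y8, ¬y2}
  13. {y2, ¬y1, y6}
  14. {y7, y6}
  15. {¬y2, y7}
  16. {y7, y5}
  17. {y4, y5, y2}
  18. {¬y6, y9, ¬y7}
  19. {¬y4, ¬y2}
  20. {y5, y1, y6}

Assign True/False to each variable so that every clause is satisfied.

y1=True  y2=True  y3=False  y4=False  y5=False  y6=False  y7=True  y8=False  y9=True

Check each clause:
  1. {y8, y2} — y2 is true.
  2. {y5, ¬y4} — ¬y4 is true.
  3. {y9, ¬y7} — y9 is true.
  4. {¬y3, y8} — ¬y3 is true.
  5. {y1, y7} — y1 is true.
  6. {¬y3, y7, y5} — ¬y3 is true.
  7. {¬y7, ¬y8, ¬y1} — ¬y8 is true.
  8. {y9, ¬y6, y2} — y9 is true.
  9. {y4, ¬y3, y2} — y2 is true.
  10. {¬y9, ¬y4, ¬y5} — ¬y5 is true.
  11. {¬y8, y7} — ¬y8 is true.
  12. {¬y2, ¬y8} — ¬y8 is true.
  13. {¬y1, y2, y6} — y2 is true.
  14. {y6, y7} — y7 is true.
  15. {y7, ¬y2} — y7 is true.
  16. {y7, y5} — y7 is true.
  17. {y4, y2, y5} — y2 is true.
  18. {y9, ¬y6, ¬y7} — ¬y6 is true.
  19. {¬y2, ¬y4} — ¬y4 is true.
  20. {y1, y5, y6} — y1 is true.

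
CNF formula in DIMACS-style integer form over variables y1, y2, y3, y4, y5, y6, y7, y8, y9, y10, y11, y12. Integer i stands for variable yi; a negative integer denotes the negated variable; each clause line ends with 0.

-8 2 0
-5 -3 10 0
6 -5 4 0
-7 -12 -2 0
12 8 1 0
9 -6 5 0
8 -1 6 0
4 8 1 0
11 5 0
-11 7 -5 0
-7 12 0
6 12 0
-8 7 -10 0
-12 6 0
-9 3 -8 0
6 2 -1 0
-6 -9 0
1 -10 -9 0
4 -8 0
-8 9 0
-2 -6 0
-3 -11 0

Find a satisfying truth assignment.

y1=T, y2=F, y3=F, y4=T, y5=T, y6=T, y7=T, y8=F, y9=F, y10=T, y11=T, y12=T

y4 occurs only positively in the remaining clauses — set y4 = True.
Branch on y1: take y1 = True.
The remaining clauses are satisfied by y2 = False, y3 = False, y5 = True, y6 = True, y7 = True, y8 = False, y9 = False, y10 = True, y11 = True, y12 = True.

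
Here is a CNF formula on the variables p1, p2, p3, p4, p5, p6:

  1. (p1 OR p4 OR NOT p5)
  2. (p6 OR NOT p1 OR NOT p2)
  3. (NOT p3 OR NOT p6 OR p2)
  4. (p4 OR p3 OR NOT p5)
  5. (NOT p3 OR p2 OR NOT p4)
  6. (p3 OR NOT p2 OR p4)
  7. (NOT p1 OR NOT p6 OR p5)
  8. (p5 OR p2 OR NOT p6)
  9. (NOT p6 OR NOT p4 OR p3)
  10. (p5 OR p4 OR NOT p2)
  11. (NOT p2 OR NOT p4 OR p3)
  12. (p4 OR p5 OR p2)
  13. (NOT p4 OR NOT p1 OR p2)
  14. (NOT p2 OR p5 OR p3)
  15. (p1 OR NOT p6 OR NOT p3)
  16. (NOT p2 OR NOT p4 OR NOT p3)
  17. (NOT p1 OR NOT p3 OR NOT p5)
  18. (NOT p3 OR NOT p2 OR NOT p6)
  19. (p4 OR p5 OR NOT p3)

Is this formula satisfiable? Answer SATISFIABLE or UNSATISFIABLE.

SATISFIABLE

Branch on p1: take p1 = False.
Branch on p2: take p2 = False.
Branch on p3: take p3 = False.
The remaining clauses are satisfied by p4 = True, p5 = True, p6 = False.
Every clause has at least one true literal under this assignment.
So p1 = False, p2 = False, p3 = False, p4 = True, p5 = True, p6 = False is a satisfying assignment.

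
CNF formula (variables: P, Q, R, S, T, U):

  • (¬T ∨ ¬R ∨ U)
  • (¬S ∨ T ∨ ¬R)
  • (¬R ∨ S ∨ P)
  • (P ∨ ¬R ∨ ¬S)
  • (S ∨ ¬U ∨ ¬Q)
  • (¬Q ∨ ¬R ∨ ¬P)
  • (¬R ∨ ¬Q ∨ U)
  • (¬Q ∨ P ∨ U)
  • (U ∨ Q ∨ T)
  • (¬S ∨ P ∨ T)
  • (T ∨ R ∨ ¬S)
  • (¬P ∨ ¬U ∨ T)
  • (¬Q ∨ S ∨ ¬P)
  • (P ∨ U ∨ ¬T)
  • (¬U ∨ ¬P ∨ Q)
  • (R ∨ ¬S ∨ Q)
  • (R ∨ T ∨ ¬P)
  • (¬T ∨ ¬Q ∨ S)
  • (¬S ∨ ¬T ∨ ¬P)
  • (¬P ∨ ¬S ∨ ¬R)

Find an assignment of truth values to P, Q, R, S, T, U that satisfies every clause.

Set P = False and propagate.
Try Q = True.
  then U is forced to True.
  then S is forced to True.
  then R is forced to False.
  then T is forced to True.
Every clause has at least one true literal under this assignment.
Check each clause:
  1. (¬T ∨ U ∨ ¬R) — ¬R is true.
  2. (¬R ∨ ¬S ∨ T) — T is true.
  3. (S ∨ ¬R ∨ P) — S is true.
  4. (¬R ∨ ¬S ∨ P) — ¬R is true.
  5. (¬Q ∨ S ∨ ¬U) — S is true.
  6. (¬P ∨ ¬Q ∨ ¬R) — ¬R is true.
  7. (¬R ∨ U ∨ ¬Q) — ¬R is true.
  8. (¬Q ∨ U ∨ P) — U is true.
  9. (T ∨ U ∨ Q) — Q is true.
  10. (T ∨ P ∨ ¬S) — T is true.
  11. (¬S ∨ T ∨ R) — T is true.
  12. (¬U ∨ ¬P ∨ T) — T is true.
  13. (¬P ∨ S ∨ ¬Q) — S is true.
  14. (P ∨ U ∨ ¬T) — U is true.
  15. (¬U ∨ Q ∨ ¬P) — Q is true.
  16. (Q ∨ ¬S ∨ R) — Q is true.
  17. (¬P ∨ T ∨ R) — T is true.
  18. (¬T ∨ ¬Q ∨ S) — S is true.
  19. (¬P ∨ ¬S ∨ ¬T) — ¬P is true.
  20. (¬S ∨ ¬R ∨ ¬P) — ¬R is true.

P=False, Q=True, R=False, S=True, T=True, U=True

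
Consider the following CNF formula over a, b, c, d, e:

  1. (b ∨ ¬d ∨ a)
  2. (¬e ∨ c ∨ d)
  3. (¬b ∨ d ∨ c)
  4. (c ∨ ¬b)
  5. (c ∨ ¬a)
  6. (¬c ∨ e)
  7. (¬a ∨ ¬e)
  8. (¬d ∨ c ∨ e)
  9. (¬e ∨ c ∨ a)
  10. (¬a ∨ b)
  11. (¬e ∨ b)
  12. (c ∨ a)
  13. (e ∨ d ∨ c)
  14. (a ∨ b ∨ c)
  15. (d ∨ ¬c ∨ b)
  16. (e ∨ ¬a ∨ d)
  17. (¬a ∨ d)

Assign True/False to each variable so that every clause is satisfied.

a=False  b=True  c=True  d=False  e=True

Try a = False.
  then c is forced to True.
  then e is forced to True.
  then b is forced to True.
d is now unconstrained; take d = False.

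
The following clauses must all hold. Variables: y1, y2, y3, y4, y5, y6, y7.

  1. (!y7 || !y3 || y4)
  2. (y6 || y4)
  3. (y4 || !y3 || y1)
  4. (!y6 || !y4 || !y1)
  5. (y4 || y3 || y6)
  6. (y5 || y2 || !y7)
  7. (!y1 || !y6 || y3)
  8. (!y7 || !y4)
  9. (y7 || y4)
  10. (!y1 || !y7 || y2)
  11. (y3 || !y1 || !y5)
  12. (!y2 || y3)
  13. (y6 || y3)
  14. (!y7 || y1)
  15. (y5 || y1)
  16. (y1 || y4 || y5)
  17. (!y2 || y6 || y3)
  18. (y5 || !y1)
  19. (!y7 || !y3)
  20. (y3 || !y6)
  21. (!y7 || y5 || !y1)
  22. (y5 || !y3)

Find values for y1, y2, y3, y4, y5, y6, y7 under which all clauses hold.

Branch on y1: take y1 = True.
  then y5 is forced to True.
  then y3 is forced to True.
  then y7 is forced to False.
  then y4 is forced to True.
  then y6 is forced to False.
y2 is now unconstrained; take y2 = True.
Every clause has at least one true literal under this assignment.

y1=T  y2=T  y3=T  y4=T  y5=T  y6=F  y7=F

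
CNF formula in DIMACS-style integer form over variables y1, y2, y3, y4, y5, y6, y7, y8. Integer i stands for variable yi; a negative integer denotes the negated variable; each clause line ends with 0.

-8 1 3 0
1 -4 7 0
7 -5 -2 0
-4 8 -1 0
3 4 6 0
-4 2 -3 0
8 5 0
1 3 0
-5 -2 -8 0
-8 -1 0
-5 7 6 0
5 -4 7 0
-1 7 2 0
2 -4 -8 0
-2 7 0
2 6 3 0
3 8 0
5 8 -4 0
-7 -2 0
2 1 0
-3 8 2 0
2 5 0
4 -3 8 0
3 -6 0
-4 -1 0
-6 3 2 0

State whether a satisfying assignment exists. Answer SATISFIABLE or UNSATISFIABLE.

UNSATISFIABLE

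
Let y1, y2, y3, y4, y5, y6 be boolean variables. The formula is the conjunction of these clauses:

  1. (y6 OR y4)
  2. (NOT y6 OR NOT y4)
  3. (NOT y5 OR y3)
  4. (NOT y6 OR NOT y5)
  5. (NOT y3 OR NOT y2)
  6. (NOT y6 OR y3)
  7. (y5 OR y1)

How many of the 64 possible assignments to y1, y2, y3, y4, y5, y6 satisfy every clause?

6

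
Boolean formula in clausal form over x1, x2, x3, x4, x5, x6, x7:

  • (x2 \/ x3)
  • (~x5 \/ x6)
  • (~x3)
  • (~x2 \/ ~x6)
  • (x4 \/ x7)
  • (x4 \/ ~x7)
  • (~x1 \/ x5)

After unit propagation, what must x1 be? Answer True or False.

False

Unit clause (~x3) sets x3 = False.
From (x2 \/ x3) and x3 = False: x2 = True.
(~x2 \/ ~x6): since x2 = True, the clause reduces to (~x6). x6 = False.
In (~x5 \/ x6), x6 is now false; ~x5 must hold, so x5 = False.
(~x1 \/ x5) with x5 = False leaves only ~x1, so x1 = False.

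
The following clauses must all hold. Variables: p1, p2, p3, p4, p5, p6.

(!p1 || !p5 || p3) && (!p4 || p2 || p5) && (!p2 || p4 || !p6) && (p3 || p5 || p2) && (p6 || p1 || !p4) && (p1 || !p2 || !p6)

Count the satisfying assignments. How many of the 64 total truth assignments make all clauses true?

Split on p2, then p1.
  p2=1, p1=1: 9 of the 16 assignments to (p3,p4,p5,p6) work.
  p2=1, p1=0: remaining (p3,p4,p5,p6) ∈ {(0,0,0,0); (0,0,1,0); (1,0,0,0); (1,0,1,0)} — 4.
  p2=0, p1=1: p6 free; 3 ways for (p3,p4,p5) × 2^1 = 6.
  p2=0, p1=0: 8 of the 16 assignments to (p3,p4,p5,p6) work.
Total: 9 + 4 + 6 + 8 = 27.

27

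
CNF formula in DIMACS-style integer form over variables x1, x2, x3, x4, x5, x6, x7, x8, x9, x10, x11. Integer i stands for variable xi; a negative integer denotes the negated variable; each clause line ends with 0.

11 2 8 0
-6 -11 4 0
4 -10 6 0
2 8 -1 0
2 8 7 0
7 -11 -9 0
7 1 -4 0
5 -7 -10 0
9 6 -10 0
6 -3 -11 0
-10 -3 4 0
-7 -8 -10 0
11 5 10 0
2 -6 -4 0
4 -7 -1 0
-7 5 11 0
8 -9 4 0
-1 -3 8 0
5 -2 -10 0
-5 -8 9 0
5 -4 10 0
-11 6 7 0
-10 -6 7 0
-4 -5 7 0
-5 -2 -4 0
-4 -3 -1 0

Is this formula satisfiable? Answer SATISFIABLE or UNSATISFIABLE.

SATISFIABLE

Try x1 = False.
For the remaining variables, x2 = False, x3 = True, x4 = False, x5 = True, x6 = True, x7 = True, x8 = True, x9 = True, x10 = False, x11 = False works.
Every clause has at least one true literal under this assignment.
So x1=False  x2=False  x3=True  x4=False  x5=True  x6=True  x7=True  x8=True  x9=True  x10=False  x11=False is a satisfying assignment.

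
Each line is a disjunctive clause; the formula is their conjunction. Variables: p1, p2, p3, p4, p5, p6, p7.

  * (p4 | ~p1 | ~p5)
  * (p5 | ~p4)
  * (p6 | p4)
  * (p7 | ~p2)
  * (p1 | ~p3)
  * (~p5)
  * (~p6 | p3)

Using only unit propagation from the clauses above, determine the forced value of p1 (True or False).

True

Unit clause (~p5) sets p5 = False.
(p5 | ~p4) with p5 = False leaves only ~p4, so p4 = False.
(p6 | p4): since p4 = False, the clause reduces to (p6). p6 = True.
(~p6 | p3) with p6 = True leaves only p3, so p3 = True.
In (~p3 | p1), ~p3 is now false; p1 must hold, so p1 = True.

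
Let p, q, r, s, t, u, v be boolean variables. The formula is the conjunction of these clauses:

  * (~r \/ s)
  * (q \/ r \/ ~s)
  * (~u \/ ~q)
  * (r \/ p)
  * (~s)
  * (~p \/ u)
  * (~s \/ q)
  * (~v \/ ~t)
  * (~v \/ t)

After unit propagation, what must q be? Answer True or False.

False

Unit clause (~s) sets s = False.
(s \/ ~r): since s = False, the clause reduces to (~r). r = False.
From (r \/ p) and r = False: p = True.
From (~p \/ u) and p = True: u = True.
(~q \/ ~u) with u = True leaves only ~q, so q = False.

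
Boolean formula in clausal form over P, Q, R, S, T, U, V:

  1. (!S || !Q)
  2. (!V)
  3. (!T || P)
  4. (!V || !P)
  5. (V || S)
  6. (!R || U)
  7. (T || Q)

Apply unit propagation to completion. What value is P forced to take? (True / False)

True

Unit clause (!V) sets V = False.
In (V || S), V is now false; S must hold, so S = True.
(!S || !Q) with S = True leaves only !Q, so Q = False.
From (T || Q) and Q = False: T = True.
(P || !T) with T = True leaves only P, so P = True.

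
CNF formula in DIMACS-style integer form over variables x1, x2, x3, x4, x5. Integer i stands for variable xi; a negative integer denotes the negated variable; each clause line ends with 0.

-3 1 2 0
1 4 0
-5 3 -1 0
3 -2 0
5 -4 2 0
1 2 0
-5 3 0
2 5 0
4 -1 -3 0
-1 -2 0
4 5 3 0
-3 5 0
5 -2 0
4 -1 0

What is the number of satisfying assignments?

2

Satisfying assignments:
  x1=0 x2=1 x3=1 x4=1 x5=1
  x1=1 x2=0 x3=1 x4=1 x5=1
That's 2 in total.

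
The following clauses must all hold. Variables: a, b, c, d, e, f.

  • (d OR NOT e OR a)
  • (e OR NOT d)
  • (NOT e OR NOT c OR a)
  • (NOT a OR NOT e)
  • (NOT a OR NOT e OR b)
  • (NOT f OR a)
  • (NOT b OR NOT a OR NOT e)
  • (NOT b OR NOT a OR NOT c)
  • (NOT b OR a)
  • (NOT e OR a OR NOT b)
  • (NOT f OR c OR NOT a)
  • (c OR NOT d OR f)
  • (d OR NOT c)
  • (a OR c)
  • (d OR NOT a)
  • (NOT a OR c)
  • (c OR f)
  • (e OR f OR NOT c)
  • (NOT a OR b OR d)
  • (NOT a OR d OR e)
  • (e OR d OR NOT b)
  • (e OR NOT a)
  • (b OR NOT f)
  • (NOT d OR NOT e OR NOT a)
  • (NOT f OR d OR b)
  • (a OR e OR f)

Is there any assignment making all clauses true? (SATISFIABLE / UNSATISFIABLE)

a = True:
  propagation gives e=False; an empty clause results — contradiction.
a = False:
  propagation gives f=False, b=False, c=True, e=False; an empty clause results — contradiction.
Every branch closes, so no satisfying assignment exists.

UNSATISFIABLE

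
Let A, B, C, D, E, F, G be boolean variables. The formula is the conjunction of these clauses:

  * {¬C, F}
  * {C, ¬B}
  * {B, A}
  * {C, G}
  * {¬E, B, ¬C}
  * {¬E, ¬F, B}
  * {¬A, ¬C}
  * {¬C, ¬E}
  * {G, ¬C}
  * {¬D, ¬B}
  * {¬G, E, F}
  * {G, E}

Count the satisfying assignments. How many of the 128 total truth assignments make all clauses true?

5

Satisfying assignments:
  A=0 B=1 C=1 D=0 E=0 F=1 G=1
  A=1 B=0 C=0 D=0 E=0 F=1 G=1
  A=1 B=0 C=0 D=0 E=1 F=0 G=1
  A=1 B=0 C=0 D=1 E=0 F=1 G=1
  A=1 B=0 C=0 D=1 E=1 F=0 G=1
That's 5 in total.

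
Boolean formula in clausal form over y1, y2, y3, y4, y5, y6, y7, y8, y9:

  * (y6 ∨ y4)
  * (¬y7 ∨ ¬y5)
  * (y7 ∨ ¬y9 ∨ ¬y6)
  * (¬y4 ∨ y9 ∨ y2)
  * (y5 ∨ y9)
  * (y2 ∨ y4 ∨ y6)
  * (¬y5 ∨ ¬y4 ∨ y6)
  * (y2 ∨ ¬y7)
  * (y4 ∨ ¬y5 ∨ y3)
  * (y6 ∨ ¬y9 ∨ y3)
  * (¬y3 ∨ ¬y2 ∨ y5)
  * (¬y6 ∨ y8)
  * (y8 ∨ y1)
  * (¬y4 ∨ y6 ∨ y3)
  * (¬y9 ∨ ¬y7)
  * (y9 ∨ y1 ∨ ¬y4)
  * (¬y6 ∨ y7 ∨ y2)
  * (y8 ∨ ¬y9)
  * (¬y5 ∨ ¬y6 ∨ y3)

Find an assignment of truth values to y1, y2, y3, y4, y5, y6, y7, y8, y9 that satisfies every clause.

y1=T, y2=T, y3=T, y4=F, y5=T, y6=T, y7=F, y8=T, y9=F

y1 occurs only positively in the remaining clauses — set y1 = True.
Pure literal: y8 appears only positively; assign y8 = True.
Branch on y2: take y2 = True.
The remaining clauses are satisfied by y3 = True, y4 = False, y5 = True, y6 = True, y7 = False, y9 = False.
Check each clause:
  1. (y6 ∨ y4) — y6 is true.
  2. (¬y5 ∨ ¬y7) — ¬y7 is true.
  3. (y7 ∨ ¬y6 ∨ ¬y9) — ¬y9 is true.
  4. (¬y4 ∨ y2 ∨ y9) — y2 is true.
  5. (y9 ∨ y5) — y5 is true.
  6. (y6 ∨ y2 ∨ y4) — y2 is true.
  7. (y6 ∨ ¬y5 ∨ ¬y4) — ¬y4 is true.
  8. (¬y7 ∨ y2) — ¬y7 is true.
  9. (y4 ∨ y3 ∨ ¬y5) — y3 is true.
  10. (¬y9 ∨ y6 ∨ y3) — y3 is true.
  11. (y5 ∨ ¬y2 ∨ ¬y3) — y5 is true.
  12. (y8 ∨ ¬y6) — y8 is true.
  13. (y1 ∨ y8) — y8 is true.
  14. (y3 ∨ ¬y4 ∨ y6) — y3 is true.
  15. (¬y9 ∨ ¬y7) — ¬y7 is true.
  16. (¬y4 ∨ y9 ∨ y1) — y1 is true.
  17. (y7 ∨ ¬y6 ∨ y2) — y2 is true.
  18. (y8 ∨ ¬y9) — y8 is true.
  19. (¬y6 ∨ ¬y5 ∨ y3) — y3 is true.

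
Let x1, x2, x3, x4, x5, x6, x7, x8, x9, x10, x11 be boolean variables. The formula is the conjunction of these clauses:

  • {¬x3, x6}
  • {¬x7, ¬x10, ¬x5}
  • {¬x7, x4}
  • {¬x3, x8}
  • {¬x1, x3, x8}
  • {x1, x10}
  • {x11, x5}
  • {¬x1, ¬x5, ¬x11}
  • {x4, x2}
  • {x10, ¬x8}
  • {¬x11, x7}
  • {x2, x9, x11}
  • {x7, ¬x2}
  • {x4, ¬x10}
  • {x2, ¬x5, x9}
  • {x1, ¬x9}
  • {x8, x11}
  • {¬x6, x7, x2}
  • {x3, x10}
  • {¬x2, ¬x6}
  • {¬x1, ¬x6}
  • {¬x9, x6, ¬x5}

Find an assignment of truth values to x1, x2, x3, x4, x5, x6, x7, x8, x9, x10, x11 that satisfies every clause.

x1 = F, x2 = F, x3 = F, x4 = T, x5 = F, x6 = F, x7 = T, x8 = F, x9 = F, x10 = T, x11 = T

Pure literal: x4 appears only positively; assign x4 = True.
Set x1 = False and propagate.
  then x10 is forced to True.
  then x9 is forced to False.
For the remaining variables, x2 = False, x3 = False, x5 = False, x6 = False, x7 = True, x8 = False, x11 = True works.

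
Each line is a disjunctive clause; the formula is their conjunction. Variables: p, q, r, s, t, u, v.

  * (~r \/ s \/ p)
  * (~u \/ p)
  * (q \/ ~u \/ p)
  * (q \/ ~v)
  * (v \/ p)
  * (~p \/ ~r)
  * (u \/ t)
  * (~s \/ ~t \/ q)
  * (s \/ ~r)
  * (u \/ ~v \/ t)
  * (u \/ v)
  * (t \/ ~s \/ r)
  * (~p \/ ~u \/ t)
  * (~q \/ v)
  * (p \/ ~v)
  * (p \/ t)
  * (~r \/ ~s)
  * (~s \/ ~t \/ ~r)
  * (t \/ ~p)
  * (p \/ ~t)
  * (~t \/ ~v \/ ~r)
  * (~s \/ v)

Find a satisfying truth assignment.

p=T  q=T  r=F  s=F  t=T  u=F  v=T

Set p = True and propagate.
  then r is forced to False.
  then t is forced to True.
The remaining clauses are satisfied by q = True, s = False, u = False, v = True.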